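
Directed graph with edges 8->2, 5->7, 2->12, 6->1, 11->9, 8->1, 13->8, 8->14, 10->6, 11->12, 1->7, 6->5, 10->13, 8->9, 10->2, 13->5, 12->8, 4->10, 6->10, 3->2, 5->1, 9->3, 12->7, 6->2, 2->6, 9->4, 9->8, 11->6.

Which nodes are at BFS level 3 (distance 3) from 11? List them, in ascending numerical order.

Level 0: 11
Level 1: 6, 9, 12
Level 2: 1, 2, 3, 4, 5, 7, 8, 10
Level 3: 13, 14

13, 14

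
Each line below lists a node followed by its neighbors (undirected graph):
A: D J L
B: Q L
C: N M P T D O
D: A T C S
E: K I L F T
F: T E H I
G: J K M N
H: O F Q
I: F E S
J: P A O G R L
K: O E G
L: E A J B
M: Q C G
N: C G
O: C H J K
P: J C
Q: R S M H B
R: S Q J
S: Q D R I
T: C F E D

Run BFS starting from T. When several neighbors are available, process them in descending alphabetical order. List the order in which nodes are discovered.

T -> F -> E -> D -> C -> I -> H -> L -> K -> S -> A -> P -> O -> N -> M -> Q -> J -> B -> G -> R

Visit T; enqueue F, E, D, C → queue [F, E, D, C]
Visit F; enqueue I, H → queue [E, D, C, I, H]
Visit E; enqueue L, K → queue [D, C, I, H, L, K]
Visit D; enqueue S, A → queue [C, I, H, L, K, S, A]
Visit C; enqueue P, O, N, M → queue [I, H, L, K, S, A, P, O, N, M]
Visit I → queue [H, L, K, S, A, P, O, N, M]
Visit H; enqueue Q → queue [L, K, S, A, P, O, N, M, Q]
Visit L; enqueue J, B → queue [K, S, A, P, O, N, M, Q, J, B]
Visit K; enqueue G → queue [S, A, P, O, N, M, Q, J, B, G]
Visit S; enqueue R → queue [A, P, O, N, M, Q, J, B, G, R]
Visit A → queue [P, O, N, M, Q, J, B, G, R]
Visit P → queue [O, N, M, Q, J, B, G, R]
Visit O → queue [N, M, Q, J, B, G, R]
Visit N → queue [M, Q, J, B, G, R]
Visit M → queue [Q, J, B, G, R]
Visit Q → queue [J, B, G, R]
Visit J → queue [B, G, R]
Visit B → queue [G, R]
Visit G → queue [R]
Visit R → queue []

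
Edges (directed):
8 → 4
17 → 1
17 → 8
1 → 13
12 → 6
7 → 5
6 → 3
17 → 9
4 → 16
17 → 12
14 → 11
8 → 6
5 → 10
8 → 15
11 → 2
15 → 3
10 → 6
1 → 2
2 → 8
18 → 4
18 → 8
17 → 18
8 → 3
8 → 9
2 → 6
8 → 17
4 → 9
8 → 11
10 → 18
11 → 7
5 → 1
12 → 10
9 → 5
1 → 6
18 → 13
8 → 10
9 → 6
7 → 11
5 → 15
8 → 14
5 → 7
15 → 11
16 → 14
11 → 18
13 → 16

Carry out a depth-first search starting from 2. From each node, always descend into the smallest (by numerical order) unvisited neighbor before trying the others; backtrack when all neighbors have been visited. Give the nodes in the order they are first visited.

2 -> 6 -> 3 -> 8 -> 4 -> 9 -> 5 -> 1 -> 13 -> 16 -> 14 -> 11 -> 7 -> 18 -> 10 -> 15 -> 17 -> 12

Visit 2
2 → 6
6 → 3
2 → 8
8 → 4
4 → 9
9 → 5
5 → 1
1 → 13
13 → 16
16 → 14
14 → 11
11 → 7
11 → 18
5 → 10
5 → 15
8 → 17
17 → 12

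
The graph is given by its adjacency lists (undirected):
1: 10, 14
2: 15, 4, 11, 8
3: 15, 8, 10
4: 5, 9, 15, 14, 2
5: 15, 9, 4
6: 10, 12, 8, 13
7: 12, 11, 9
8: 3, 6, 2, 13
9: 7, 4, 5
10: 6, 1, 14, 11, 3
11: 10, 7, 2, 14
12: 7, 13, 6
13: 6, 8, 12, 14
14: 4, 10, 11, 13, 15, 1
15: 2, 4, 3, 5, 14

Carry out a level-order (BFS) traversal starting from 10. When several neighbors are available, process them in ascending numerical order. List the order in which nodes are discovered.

Visit 10; enqueue 1, 3, 6, 11, 14 → queue [1, 3, 6, 11, 14]
Visit 1 → queue [3, 6, 11, 14]
Visit 3; enqueue 8, 15 → queue [6, 11, 14, 8, 15]
Visit 6; enqueue 12, 13 → queue [11, 14, 8, 15, 12, 13]
Visit 11; enqueue 2, 7 → queue [14, 8, 15, 12, 13, 2, 7]
Visit 14; enqueue 4 → queue [8, 15, 12, 13, 2, 7, 4]
Visit 8 → queue [15, 12, 13, 2, 7, 4]
Visit 15; enqueue 5 → queue [12, 13, 2, 7, 4, 5]
Visit 12 → queue [13, 2, 7, 4, 5]
Visit 13 → queue [2, 7, 4, 5]
Visit 2 → queue [7, 4, 5]
Visit 7; enqueue 9 → queue [4, 5, 9]
Visit 4 → queue [5, 9]
Visit 5 → queue [9]
Visit 9 → queue []

10 -> 1 -> 3 -> 6 -> 11 -> 14 -> 8 -> 15 -> 12 -> 13 -> 2 -> 7 -> 4 -> 5 -> 9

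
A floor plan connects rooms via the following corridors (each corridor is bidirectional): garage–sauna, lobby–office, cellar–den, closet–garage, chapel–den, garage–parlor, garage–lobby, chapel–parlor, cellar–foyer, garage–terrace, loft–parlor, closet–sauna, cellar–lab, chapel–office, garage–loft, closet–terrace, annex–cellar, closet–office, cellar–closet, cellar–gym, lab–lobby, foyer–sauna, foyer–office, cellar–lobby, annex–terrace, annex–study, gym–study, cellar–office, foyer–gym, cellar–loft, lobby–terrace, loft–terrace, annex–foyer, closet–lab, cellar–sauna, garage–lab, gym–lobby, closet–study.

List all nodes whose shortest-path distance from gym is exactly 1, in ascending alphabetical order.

cellar, foyer, lobby, study

Level 0: gym
Level 1: cellar, foyer, lobby, study
Level 2: annex, closet, den, garage, lab, loft, office, sauna, terrace
Level 3: chapel, parlor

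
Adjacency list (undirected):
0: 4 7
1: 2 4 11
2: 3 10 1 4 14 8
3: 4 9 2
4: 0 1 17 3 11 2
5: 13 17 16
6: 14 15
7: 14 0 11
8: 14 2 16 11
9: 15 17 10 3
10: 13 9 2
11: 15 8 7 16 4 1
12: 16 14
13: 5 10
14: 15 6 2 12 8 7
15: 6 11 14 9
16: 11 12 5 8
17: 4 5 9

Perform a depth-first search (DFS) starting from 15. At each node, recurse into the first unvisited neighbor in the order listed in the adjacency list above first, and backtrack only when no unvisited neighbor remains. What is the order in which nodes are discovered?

Visit 15
15 → 6
6 → 14
14 → 2
2 → 3
3 → 4
4 → 0
0 → 7
7 → 11
11 → 8
8 → 16
16 → 12
16 → 5
5 → 13
13 → 10
10 → 9
9 → 17
11 → 1

15 → 6 → 14 → 2 → 3 → 4 → 0 → 7 → 11 → 8 → 16 → 12 → 5 → 13 → 10 → 9 → 17 → 1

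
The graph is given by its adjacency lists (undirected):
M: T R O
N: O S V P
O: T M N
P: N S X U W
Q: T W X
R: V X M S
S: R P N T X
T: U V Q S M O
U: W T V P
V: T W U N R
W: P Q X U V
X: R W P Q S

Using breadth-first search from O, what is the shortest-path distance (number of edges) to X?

3

Level 0: O
Level 1: M, N, T
Level 2: P, Q, R, S, U, V
Level 3: W, X
X first appears at level 3.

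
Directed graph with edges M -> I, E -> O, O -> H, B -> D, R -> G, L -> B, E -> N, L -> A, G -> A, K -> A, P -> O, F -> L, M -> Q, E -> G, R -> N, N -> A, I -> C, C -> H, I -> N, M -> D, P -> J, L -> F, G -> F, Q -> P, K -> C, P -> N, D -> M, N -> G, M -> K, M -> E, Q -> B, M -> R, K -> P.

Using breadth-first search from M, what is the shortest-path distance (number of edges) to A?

Level 0: M
Level 1: D, E, I, K, Q, R
Level 2: A, B, C, G, N, O, P
Level 3: F, H, J
Level 4: L
A first appears at level 2.

2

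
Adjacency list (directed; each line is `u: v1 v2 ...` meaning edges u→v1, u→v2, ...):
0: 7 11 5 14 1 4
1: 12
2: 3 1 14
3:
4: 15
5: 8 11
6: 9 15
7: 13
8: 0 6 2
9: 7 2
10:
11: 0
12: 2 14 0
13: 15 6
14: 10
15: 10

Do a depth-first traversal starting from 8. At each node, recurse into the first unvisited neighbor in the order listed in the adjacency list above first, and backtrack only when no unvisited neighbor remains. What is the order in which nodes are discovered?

8 → 0 → 7 → 13 → 15 → 10 → 6 → 9 → 2 → 3 → 1 → 12 → 14 → 11 → 5 → 4

Visit 8
8 → 0
0 → 7
7 → 13
13 → 15
15 → 10
13 → 6
6 → 9
9 → 2
2 → 3
2 → 1
1 → 12
12 → 14
0 → 11
0 → 5
0 → 4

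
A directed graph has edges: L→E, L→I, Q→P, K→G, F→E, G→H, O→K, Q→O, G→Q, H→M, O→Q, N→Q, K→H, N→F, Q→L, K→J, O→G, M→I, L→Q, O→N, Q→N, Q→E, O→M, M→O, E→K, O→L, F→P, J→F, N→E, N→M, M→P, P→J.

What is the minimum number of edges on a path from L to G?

3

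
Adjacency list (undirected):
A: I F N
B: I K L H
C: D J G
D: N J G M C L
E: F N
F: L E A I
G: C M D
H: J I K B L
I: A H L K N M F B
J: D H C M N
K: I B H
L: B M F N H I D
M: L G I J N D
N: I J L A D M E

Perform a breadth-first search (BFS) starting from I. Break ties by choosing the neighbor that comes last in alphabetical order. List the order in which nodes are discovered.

I -> N -> M -> L -> K -> H -> F -> B -> A -> J -> E -> D -> G -> C

Visit I; enqueue N, M, L, K, H, F, B, A → queue [N, M, L, K, H, F, B, A]
Visit N; enqueue J, E, D → queue [M, L, K, H, F, B, A, J, E, D]
Visit M; enqueue G → queue [L, K, H, F, B, A, J, E, D, G]
Visit L → queue [K, H, F, B, A, J, E, D, G]
Visit K → queue [H, F, B, A, J, E, D, G]
Visit H → queue [F, B, A, J, E, D, G]
Visit F → queue [B, A, J, E, D, G]
Visit B → queue [A, J, E, D, G]
Visit A → queue [J, E, D, G]
Visit J; enqueue C → queue [E, D, G, C]
Visit E → queue [D, G, C]
Visit D → queue [G, C]
Visit G → queue [C]
Visit C → queue []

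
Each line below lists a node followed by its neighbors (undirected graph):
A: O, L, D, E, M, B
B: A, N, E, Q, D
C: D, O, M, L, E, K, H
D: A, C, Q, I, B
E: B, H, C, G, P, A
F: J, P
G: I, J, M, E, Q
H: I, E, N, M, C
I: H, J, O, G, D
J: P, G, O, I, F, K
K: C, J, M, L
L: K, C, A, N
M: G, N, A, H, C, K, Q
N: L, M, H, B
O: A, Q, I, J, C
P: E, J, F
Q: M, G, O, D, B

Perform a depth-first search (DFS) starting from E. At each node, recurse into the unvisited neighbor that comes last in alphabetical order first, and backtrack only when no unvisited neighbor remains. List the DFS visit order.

Visit E
E → P
P → J
J → O
O → Q
Q → M
M → N
N → L
L → K
K → C
C → H
H → I
I → G
I → D
D → B
B → A
J → F

E P J O Q M N L K C H I G D B A F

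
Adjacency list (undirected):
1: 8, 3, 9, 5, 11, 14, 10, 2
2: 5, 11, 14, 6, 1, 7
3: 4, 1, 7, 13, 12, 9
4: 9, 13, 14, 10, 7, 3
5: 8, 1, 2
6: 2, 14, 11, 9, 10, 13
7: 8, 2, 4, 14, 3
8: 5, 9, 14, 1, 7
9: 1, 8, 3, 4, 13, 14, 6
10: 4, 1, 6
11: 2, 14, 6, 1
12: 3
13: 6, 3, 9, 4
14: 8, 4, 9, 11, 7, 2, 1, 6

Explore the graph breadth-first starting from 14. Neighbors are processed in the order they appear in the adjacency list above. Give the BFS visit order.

Visit 14; enqueue 8, 4, 9, 11, 7, 2, 1, 6 → queue [8, 4, 9, 11, 7, 2, 1, 6]
Visit 8; enqueue 5 → queue [4, 9, 11, 7, 2, 1, 6, 5]
Visit 4; enqueue 13, 10, 3 → queue [9, 11, 7, 2, 1, 6, 5, 13, 10, 3]
Visit 9 → queue [11, 7, 2, 1, 6, 5, 13, 10, 3]
Visit 11 → queue [7, 2, 1, 6, 5, 13, 10, 3]
Visit 7 → queue [2, 1, 6, 5, 13, 10, 3]
Visit 2 → queue [1, 6, 5, 13, 10, 3]
Visit 1 → queue [6, 5, 13, 10, 3]
Visit 6 → queue [5, 13, 10, 3]
Visit 5 → queue [13, 10, 3]
Visit 13 → queue [10, 3]
Visit 10 → queue [3]
Visit 3; enqueue 12 → queue [12]
Visit 12 → queue []

14, 8, 4, 9, 11, 7, 2, 1, 6, 5, 13, 10, 3, 12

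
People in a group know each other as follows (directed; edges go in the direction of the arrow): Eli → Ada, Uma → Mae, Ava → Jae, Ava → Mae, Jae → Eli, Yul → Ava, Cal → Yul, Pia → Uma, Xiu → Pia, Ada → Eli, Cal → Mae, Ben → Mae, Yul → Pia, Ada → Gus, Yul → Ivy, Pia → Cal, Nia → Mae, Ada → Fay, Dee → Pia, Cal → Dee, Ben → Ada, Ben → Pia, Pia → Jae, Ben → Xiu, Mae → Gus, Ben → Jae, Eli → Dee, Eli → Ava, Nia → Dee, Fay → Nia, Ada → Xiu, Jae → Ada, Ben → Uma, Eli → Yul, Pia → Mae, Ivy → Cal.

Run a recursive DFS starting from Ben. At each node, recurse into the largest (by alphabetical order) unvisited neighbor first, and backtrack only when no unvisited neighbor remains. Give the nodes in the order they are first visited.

Ben, Xiu, Pia, Uma, Mae, Gus, Jae, Eli, Yul, Ivy, Cal, Dee, Ava, Ada, Fay, Nia

Visit Ben
Ben → Xiu
Xiu → Pia
Pia → Uma
Uma → Mae
Mae → Gus
Pia → Jae
Jae → Eli
Eli → Yul
Yul → Ivy
Ivy → Cal
Cal → Dee
Yul → Ava
Eli → Ada
Ada → Fay
Fay → Nia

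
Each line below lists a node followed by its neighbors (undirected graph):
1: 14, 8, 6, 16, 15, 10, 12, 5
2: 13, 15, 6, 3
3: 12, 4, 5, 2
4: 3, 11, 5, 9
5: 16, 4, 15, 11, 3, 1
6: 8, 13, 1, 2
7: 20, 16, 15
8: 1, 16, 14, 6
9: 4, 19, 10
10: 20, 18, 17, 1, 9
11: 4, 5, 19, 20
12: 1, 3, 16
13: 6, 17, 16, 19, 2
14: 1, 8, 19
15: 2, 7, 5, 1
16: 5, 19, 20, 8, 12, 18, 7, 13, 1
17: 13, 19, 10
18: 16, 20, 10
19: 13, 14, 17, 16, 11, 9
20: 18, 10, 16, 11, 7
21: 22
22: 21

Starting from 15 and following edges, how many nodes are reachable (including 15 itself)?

20

BFS from 15 visits: 15, 2, 7, 5, 1, 13, 6, 3, 20, 16, 4, 11, 14, 8, 10, 12, 17, 19, 18, 9
Reachable nodes: 20 of 22 total.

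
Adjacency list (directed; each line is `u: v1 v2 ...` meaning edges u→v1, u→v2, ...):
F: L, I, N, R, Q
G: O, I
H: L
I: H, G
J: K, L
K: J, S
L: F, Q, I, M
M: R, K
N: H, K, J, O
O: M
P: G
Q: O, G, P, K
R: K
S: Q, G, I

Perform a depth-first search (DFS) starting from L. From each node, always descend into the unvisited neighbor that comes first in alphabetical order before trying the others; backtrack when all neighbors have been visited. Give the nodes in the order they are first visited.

L → F → I → G → O → M → K → J → S → Q → P → R → H → N

Visit L
L → F
F → I
I → G
G → O
O → M
M → K
K → J
K → S
S → Q
Q → P
M → R
I → H
F → N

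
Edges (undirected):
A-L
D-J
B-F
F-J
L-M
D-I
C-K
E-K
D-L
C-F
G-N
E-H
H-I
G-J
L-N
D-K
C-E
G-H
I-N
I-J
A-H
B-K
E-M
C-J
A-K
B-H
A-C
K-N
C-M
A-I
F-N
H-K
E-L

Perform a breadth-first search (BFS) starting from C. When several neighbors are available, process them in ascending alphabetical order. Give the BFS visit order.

C → A → E → F → J → K → M → H → I → L → B → N → D → G

Visit C; enqueue A, E, F, J, K, M → queue [A, E, F, J, K, M]
Visit A; enqueue H, I, L → queue [E, F, J, K, M, H, I, L]
Visit E → queue [F, J, K, M, H, I, L]
Visit F; enqueue B, N → queue [J, K, M, H, I, L, B, N]
Visit J; enqueue D, G → queue [K, M, H, I, L, B, N, D, G]
Visit K → queue [M, H, I, L, B, N, D, G]
Visit M → queue [H, I, L, B, N, D, G]
Visit H → queue [I, L, B, N, D, G]
Visit I → queue [L, B, N, D, G]
Visit L → queue [B, N, D, G]
Visit B → queue [N, D, G]
Visit N → queue [D, G]
Visit D → queue [G]
Visit G → queue []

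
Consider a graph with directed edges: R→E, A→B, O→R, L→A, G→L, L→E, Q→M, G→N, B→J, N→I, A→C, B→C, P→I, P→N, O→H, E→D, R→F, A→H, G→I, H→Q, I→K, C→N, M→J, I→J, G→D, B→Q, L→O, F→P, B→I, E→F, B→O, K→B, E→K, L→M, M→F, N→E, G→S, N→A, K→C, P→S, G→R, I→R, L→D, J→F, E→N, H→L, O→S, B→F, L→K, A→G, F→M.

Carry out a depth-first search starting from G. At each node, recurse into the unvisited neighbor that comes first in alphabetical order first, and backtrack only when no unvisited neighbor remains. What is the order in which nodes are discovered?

G D I J F M P N A B C O H L E K Q R S

Visit G
G → D
G → I
I → J
J → F
F → M
F → P
P → N
N → A
A → B
B → C
B → O
O → H
H → L
L → E
E → K
H → Q
O → R
O → S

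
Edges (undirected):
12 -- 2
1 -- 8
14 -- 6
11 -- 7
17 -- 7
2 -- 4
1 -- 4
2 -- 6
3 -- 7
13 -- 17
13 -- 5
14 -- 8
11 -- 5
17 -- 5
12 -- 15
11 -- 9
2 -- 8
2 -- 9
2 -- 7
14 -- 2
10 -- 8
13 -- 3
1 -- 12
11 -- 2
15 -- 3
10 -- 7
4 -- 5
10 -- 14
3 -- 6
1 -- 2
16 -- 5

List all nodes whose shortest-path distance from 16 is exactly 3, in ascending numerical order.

1, 2, 3, 7, 9

Level 0: 16
Level 1: 5
Level 2: 4, 11, 13, 17
Level 3: 1, 2, 3, 7, 9
Level 4: 6, 8, 10, 12, 14, 15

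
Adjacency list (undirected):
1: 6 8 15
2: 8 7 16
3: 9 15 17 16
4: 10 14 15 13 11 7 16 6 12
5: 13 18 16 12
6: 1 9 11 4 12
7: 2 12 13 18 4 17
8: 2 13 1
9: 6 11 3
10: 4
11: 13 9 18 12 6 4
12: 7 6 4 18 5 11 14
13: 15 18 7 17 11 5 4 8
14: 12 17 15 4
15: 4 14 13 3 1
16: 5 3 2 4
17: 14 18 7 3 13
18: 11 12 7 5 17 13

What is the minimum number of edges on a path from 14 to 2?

3

Level 0: 14
Level 1: 4, 12, 15, 17
Level 2: 1, 3, 5, 6, 7, 10, 11, 13, 16, 18
Level 3: 2, 8, 9
2 first appears at level 3.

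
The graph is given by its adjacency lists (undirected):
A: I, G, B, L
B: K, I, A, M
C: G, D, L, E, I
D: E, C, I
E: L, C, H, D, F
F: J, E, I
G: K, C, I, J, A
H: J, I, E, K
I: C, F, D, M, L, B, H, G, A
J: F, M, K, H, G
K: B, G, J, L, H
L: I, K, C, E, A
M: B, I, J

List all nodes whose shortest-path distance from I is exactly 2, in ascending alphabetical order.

E, J, K

Level 0: I
Level 1: A, B, C, D, F, G, H, L, M
Level 2: E, J, K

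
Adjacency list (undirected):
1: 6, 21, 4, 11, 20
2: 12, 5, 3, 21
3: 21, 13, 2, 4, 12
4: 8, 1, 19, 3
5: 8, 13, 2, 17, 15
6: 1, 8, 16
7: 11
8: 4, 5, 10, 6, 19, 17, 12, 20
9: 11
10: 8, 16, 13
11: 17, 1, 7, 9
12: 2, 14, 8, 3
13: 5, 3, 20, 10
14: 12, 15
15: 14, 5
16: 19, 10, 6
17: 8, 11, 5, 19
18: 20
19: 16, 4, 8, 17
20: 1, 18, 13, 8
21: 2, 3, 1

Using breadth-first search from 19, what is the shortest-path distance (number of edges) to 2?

3

Level 0: 19
Level 1: 4, 8, 16, 17
Level 2: 1, 3, 5, 6, 10, 11, 12, 20
Level 3: 2, 7, 9, 13, 14, 15, 18, 21
2 first appears at level 3.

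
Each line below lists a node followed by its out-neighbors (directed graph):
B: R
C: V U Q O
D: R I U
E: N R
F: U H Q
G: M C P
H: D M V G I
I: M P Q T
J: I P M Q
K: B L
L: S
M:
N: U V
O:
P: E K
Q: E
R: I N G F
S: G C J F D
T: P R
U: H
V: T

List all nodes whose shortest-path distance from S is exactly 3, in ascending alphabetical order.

Level 0: S
Level 1: C, D, F, G, J
Level 2: H, I, M, O, P, Q, R, U, V
Level 3: E, K, N, T
Level 4: B, L

E, K, N, T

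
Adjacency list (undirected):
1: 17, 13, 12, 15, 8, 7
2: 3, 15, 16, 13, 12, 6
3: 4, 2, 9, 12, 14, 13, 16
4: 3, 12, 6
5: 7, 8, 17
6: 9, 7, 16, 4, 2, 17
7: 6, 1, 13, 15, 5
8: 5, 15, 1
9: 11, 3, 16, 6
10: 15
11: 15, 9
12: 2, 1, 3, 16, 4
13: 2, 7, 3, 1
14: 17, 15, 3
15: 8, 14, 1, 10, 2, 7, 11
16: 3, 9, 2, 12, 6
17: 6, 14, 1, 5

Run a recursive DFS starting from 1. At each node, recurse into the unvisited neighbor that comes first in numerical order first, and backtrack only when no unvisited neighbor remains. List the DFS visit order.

1, 7, 5, 8, 15, 2, 3, 4, 6, 9, 11, 16, 12, 17, 14, 13, 10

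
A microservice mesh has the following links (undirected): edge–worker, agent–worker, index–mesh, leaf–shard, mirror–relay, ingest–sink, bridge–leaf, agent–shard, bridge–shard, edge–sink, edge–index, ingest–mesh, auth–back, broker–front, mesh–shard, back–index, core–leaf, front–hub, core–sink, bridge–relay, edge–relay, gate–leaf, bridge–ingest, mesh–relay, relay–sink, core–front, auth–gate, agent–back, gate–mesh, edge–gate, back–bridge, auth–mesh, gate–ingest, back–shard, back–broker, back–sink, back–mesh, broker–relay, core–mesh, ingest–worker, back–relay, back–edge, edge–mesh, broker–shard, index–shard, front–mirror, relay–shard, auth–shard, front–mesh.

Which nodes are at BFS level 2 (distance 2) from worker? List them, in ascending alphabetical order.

back, bridge, gate, index, mesh, relay, shard, sink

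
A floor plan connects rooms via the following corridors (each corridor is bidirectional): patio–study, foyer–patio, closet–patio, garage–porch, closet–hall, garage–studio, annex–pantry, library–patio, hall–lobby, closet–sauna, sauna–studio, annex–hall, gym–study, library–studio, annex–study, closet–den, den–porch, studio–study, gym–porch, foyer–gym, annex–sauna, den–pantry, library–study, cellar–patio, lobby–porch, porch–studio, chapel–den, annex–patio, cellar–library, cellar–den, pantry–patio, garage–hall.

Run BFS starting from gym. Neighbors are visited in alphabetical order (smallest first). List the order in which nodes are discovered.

gym, foyer, porch, study, patio, den, garage, lobby, studio, annex, library, cellar, closet, pantry, chapel, hall, sauna

Visit gym; enqueue foyer, porch, study → queue [foyer, porch, study]
Visit foyer; enqueue patio → queue [porch, study, patio]
Visit porch; enqueue den, garage, lobby, studio → queue [study, patio, den, garage, lobby, studio]
Visit study; enqueue annex, library → queue [patio, den, garage, lobby, studio, annex, library]
Visit patio; enqueue cellar, closet, pantry → queue [den, garage, lobby, studio, annex, library, cellar, closet, pantry]
Visit den; enqueue chapel → queue [garage, lobby, studio, annex, library, cellar, closet, pantry, chapel]
Visit garage; enqueue hall → queue [lobby, studio, annex, library, cellar, closet, pantry, chapel, hall]
Visit lobby → queue [studio, annex, library, cellar, closet, pantry, chapel, hall]
Visit studio; enqueue sauna → queue [annex, library, cellar, closet, pantry, chapel, hall, sauna]
Visit annex → queue [library, cellar, closet, pantry, chapel, hall, sauna]
Visit library → queue [cellar, closet, pantry, chapel, hall, sauna]
Visit cellar → queue [closet, pantry, chapel, hall, sauna]
Visit closet → queue [pantry, chapel, hall, sauna]
Visit pantry → queue [chapel, hall, sauna]
Visit chapel → queue [hall, sauna]
Visit hall → queue [sauna]
Visit sauna → queue []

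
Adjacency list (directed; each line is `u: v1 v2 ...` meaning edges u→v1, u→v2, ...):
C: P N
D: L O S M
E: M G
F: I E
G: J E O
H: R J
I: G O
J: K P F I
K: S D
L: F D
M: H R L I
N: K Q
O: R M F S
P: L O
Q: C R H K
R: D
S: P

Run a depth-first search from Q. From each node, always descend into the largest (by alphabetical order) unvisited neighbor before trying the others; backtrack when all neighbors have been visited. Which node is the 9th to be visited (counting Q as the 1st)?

Visit Q
Q → R
R → D
D → S
S → P
P → O
O → M
M → L
L → F
F → I
I → G
G → J
J → K
G → E
M → H
Q → C
C → N

Visit order: Q, R, D, S, P, O, M, L, F, I, G, J, K, E, H, C, N

F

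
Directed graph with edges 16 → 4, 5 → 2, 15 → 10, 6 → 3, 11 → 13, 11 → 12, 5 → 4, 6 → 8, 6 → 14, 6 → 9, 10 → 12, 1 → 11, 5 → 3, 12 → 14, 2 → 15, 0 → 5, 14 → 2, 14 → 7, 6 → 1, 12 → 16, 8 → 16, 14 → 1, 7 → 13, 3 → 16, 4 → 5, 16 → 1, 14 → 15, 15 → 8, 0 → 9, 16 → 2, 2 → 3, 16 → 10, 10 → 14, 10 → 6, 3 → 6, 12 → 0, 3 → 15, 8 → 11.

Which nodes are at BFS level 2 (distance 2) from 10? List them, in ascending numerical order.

Level 0: 10
Level 1: 6, 12, 14
Level 2: 0, 1, 2, 3, 7, 8, 9, 15, 16
Level 3: 4, 5, 11, 13

0, 1, 2, 3, 7, 8, 9, 15, 16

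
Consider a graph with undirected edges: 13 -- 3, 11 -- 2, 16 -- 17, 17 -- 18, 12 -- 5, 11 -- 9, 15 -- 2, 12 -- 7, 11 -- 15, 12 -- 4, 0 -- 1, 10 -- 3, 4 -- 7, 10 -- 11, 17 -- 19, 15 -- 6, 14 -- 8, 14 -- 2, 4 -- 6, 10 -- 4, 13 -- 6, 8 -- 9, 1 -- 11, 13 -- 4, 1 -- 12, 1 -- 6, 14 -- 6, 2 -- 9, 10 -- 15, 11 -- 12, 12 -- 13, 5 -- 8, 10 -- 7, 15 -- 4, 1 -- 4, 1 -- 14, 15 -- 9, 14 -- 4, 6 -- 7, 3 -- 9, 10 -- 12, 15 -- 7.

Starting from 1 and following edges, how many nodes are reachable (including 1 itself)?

16

BFS from 1 visits: 1, 0, 4, 6, 11, 12, 14, 7, 10, 13, 15, 2, 9, 5, 8, 3
Reachable nodes: 16 of 20 total.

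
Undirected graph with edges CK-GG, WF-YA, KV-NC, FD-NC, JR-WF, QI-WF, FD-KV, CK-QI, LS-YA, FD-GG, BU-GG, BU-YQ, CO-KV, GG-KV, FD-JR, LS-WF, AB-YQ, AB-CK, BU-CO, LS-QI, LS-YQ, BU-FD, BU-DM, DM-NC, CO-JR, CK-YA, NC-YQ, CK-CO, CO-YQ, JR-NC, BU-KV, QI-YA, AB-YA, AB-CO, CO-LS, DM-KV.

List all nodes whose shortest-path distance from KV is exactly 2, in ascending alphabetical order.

Level 0: KV
Level 1: BU, CO, DM, FD, GG, NC
Level 2: AB, CK, JR, LS, YQ
Level 3: QI, WF, YA

AB, CK, JR, LS, YQ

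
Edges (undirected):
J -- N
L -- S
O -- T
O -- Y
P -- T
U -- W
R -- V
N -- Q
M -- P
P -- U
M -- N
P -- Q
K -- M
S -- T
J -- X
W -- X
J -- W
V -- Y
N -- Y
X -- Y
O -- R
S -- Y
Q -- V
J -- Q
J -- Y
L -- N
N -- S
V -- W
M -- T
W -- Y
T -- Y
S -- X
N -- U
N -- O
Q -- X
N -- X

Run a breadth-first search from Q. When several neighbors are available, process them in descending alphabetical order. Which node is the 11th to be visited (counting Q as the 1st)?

U

Visit Q; enqueue X, V, P, N, J → queue [X, V, P, N, J]
Visit X; enqueue Y, W, S → queue [V, P, N, J, Y, W, S]
Visit V; enqueue R → queue [P, N, J, Y, W, S, R]
Visit P; enqueue U, T, M → queue [N, J, Y, W, S, R, U, T, M]
Visit N; enqueue O, L → queue [J, Y, W, S, R, U, T, M, O, L]
Visit J → queue [Y, W, S, R, U, T, M, O, L]
Visit Y → queue [W, S, R, U, T, M, O, L]
Visit W → queue [S, R, U, T, M, O, L]
Visit S → queue [R, U, T, M, O, L]
Visit R → queue [U, T, M, O, L]
Visit U → queue [T, M, O, L]
Visit T → queue [M, O, L]
Visit M; enqueue K → queue [O, L, K]
Visit O → queue [L, K]
Visit L → queue [K]
Visit K → queue []

Visit order: Q, X, V, P, N, J, Y, W, S, R, U, T, M, O, L, K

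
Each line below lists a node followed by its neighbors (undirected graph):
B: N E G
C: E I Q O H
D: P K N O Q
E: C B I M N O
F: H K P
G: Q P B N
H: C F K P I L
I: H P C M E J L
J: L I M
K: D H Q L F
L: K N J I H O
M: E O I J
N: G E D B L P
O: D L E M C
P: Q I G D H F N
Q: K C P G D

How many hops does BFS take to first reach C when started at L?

2

Level 0: L
Level 1: H, I, J, K, N, O
Level 2: B, C, D, E, F, G, M, P, Q
C first appears at level 2.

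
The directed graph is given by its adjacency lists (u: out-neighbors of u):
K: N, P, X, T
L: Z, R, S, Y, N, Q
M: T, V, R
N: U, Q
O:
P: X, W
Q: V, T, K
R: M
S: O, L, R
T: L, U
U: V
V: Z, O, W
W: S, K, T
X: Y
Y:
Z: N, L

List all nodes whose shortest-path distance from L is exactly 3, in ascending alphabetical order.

P, W, X

Level 0: L
Level 1: N, Q, R, S, Y, Z
Level 2: K, M, O, T, U, V
Level 3: P, W, X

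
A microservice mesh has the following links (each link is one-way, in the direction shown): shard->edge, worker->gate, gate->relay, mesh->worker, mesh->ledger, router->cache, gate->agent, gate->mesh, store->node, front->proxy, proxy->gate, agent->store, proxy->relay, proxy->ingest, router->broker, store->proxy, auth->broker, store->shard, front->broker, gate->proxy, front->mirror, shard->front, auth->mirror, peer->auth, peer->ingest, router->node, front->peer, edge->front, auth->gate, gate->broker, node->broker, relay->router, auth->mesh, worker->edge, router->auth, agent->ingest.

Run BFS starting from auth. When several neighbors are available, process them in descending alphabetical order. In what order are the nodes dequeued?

auth, mirror, mesh, gate, broker, worker, ledger, relay, proxy, agent, edge, router, ingest, store, front, node, cache, shard, peer

Visit auth; enqueue mirror, mesh, gate, broker → queue [mirror, mesh, gate, broker]
Visit mirror → queue [mesh, gate, broker]
Visit mesh; enqueue worker, ledger → queue [gate, broker, worker, ledger]
Visit gate; enqueue relay, proxy, agent → queue [broker, worker, ledger, relay, proxy, agent]
Visit broker → queue [worker, ledger, relay, proxy, agent]
Visit worker; enqueue edge → queue [ledger, relay, proxy, agent, edge]
Visit ledger → queue [relay, proxy, agent, edge]
Visit relay; enqueue router → queue [proxy, agent, edge, router]
Visit proxy; enqueue ingest → queue [agent, edge, router, ingest]
Visit agent; enqueue store → queue [edge, router, ingest, store]
Visit edge; enqueue front → queue [router, ingest, store, front]
Visit router; enqueue node, cache → queue [ingest, store, front, node, cache]
Visit ingest → queue [store, front, node, cache]
Visit store; enqueue shard → queue [front, node, cache, shard]
Visit front; enqueue peer → queue [node, cache, shard, peer]
Visit node → queue [cache, shard, peer]
Visit cache → queue [shard, peer]
Visit shard → queue [peer]
Visit peer → queue []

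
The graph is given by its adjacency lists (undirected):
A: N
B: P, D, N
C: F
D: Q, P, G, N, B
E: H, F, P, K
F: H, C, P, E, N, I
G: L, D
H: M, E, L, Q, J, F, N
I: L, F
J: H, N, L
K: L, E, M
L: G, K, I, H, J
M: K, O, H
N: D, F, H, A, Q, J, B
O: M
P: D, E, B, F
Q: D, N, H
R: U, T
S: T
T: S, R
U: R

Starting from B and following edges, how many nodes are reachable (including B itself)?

BFS from B visits: B, P, N, D, F, E, Q, J, H, A, G, I, C, K, L, M, O
Reachable nodes: 17 of 21 total.

17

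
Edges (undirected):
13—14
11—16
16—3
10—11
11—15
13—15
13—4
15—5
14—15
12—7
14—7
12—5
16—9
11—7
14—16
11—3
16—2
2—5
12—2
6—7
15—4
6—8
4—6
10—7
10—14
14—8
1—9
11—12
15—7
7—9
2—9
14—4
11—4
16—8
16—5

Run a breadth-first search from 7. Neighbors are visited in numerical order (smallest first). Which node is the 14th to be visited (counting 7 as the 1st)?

3

Visit 7; enqueue 6, 9, 10, 11, 12, 14, 15 → queue [6, 9, 10, 11, 12, 14, 15]
Visit 6; enqueue 4, 8 → queue [9, 10, 11, 12, 14, 15, 4, 8]
Visit 9; enqueue 1, 2, 16 → queue [10, 11, 12, 14, 15, 4, 8, 1, 2, 16]
Visit 10 → queue [11, 12, 14, 15, 4, 8, 1, 2, 16]
Visit 11; enqueue 3 → queue [12, 14, 15, 4, 8, 1, 2, 16, 3]
Visit 12; enqueue 5 → queue [14, 15, 4, 8, 1, 2, 16, 3, 5]
Visit 14; enqueue 13 → queue [15, 4, 8, 1, 2, 16, 3, 5, 13]
Visit 15 → queue [4, 8, 1, 2, 16, 3, 5, 13]
Visit 4 → queue [8, 1, 2, 16, 3, 5, 13]
Visit 8 → queue [1, 2, 16, 3, 5, 13]
Visit 1 → queue [2, 16, 3, 5, 13]
Visit 2 → queue [16, 3, 5, 13]
Visit 16 → queue [3, 5, 13]
Visit 3 → queue [5, 13]
Visit 5 → queue [13]
Visit 13 → queue []

Visit order: 7, 6, 9, 10, 11, 12, 14, 15, 4, 8, 1, 2, 16, 3, 5, 13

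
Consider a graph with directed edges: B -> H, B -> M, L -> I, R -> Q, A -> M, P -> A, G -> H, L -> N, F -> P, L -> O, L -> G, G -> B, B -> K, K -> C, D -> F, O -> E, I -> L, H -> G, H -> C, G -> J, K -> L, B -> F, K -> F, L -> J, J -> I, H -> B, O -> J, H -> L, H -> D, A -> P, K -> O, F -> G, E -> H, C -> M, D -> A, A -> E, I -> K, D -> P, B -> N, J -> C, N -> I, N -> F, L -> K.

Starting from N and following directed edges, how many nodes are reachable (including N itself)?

16

BFS from N visits: N, F, I, G, P, K, L, B, H, J, A, C, O, M, D, E
Reachable nodes: 16 of 18 total.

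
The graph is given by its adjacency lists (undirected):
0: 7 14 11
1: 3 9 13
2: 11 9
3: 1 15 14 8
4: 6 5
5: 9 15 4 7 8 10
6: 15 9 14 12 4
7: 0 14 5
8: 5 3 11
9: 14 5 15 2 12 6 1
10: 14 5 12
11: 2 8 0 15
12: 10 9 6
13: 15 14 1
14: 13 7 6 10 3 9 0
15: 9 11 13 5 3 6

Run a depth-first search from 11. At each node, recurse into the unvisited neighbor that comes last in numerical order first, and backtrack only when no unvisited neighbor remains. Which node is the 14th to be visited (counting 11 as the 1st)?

7

Visit 11
11 → 15
15 → 13
13 → 14
14 → 10
10 → 12
12 → 9
9 → 6
6 → 4
4 → 5
5 → 8
8 → 3
3 → 1
5 → 7
7 → 0
9 → 2

Visit order: 11, 15, 13, 14, 10, 12, 9, 6, 4, 5, 8, 3, 1, 7, 0, 2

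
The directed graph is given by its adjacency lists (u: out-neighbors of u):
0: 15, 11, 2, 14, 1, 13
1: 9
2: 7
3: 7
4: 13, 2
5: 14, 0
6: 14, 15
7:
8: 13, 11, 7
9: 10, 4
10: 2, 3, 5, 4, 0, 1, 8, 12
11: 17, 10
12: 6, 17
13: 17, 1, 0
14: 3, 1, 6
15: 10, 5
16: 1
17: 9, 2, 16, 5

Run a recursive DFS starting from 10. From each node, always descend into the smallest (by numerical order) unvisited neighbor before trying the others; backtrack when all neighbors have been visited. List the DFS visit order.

10 → 0 → 1 → 9 → 4 → 2 → 7 → 13 → 17 → 5 → 14 → 3 → 6 → 15 → 16 → 11 → 8 → 12

Visit 10
10 → 0
0 → 1
1 → 9
9 → 4
4 → 2
2 → 7
4 → 13
13 → 17
17 → 5
5 → 14
14 → 3
14 → 6
6 → 15
17 → 16
0 → 11
10 → 8
10 → 12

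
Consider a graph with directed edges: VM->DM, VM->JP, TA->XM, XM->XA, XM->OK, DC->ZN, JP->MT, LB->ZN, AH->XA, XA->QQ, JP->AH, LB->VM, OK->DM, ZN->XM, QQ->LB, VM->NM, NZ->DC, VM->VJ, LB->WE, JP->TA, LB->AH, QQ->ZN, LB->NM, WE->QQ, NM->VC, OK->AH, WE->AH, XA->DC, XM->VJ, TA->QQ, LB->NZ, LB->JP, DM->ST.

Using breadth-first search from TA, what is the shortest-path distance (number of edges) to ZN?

Level 0: TA
Level 1: QQ, XM
Level 2: LB, OK, VJ, XA, ZN
Level 3: AH, DC, DM, JP, NM, NZ, VM, WE
Level 4: MT, ST, VC
ZN first appears at level 2.

2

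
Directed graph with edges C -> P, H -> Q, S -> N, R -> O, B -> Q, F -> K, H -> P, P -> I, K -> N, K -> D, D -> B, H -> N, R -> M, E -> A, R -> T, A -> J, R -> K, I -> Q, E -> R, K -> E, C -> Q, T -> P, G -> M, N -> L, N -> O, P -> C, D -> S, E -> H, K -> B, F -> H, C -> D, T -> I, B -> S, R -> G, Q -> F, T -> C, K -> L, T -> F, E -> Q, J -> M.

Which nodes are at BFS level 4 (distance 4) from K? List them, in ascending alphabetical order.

Level 0: K
Level 1: B, D, E, L, N
Level 2: A, H, O, Q, R, S
Level 3: F, G, J, M, P, T
Level 4: C, I

C, I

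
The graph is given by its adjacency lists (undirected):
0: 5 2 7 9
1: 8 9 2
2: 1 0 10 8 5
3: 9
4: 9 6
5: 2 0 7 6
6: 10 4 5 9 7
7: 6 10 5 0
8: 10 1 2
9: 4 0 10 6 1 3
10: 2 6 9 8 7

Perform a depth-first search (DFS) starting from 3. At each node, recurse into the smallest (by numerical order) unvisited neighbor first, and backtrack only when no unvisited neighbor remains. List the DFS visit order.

3 -> 9 -> 0 -> 2 -> 1 -> 8 -> 10 -> 6 -> 4 -> 5 -> 7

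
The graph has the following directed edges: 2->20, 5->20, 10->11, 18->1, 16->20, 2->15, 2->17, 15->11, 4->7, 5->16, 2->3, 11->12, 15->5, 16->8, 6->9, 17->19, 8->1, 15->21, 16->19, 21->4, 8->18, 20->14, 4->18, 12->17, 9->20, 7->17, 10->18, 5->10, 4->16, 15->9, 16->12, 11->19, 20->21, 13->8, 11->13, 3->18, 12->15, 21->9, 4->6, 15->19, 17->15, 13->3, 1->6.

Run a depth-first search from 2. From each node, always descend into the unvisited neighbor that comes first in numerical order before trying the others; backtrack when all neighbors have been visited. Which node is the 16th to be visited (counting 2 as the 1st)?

11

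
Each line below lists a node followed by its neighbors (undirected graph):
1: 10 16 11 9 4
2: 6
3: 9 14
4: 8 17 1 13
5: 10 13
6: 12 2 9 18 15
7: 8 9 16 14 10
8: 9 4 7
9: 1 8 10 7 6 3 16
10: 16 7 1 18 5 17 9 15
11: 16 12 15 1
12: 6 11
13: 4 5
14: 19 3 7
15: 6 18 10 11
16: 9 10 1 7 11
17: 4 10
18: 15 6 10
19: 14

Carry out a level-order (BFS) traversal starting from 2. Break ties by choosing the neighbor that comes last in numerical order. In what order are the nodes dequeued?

2 → 6 → 18 → 15 → 12 → 9 → 10 → 11 → 16 → 8 → 7 → 3 → 1 → 17 → 5 → 4 → 14 → 13 → 19

Visit 2; enqueue 6 → queue [6]
Visit 6; enqueue 18, 15, 12, 9 → queue [18, 15, 12, 9]
Visit 18; enqueue 10 → queue [15, 12, 9, 10]
Visit 15; enqueue 11 → queue [12, 9, 10, 11]
Visit 12 → queue [9, 10, 11]
Visit 9; enqueue 16, 8, 7, 3, 1 → queue [10, 11, 16, 8, 7, 3, 1]
Visit 10; enqueue 17, 5 → queue [11, 16, 8, 7, 3, 1, 17, 5]
Visit 11 → queue [16, 8, 7, 3, 1, 17, 5]
Visit 16 → queue [8, 7, 3, 1, 17, 5]
Visit 8; enqueue 4 → queue [7, 3, 1, 17, 5, 4]
Visit 7; enqueue 14 → queue [3, 1, 17, 5, 4, 14]
Visit 3 → queue [1, 17, 5, 4, 14]
Visit 1 → queue [17, 5, 4, 14]
Visit 17 → queue [5, 4, 14]
Visit 5; enqueue 13 → queue [4, 14, 13]
Visit 4 → queue [14, 13]
Visit 14; enqueue 19 → queue [13, 19]
Visit 13 → queue [19]
Visit 19 → queue []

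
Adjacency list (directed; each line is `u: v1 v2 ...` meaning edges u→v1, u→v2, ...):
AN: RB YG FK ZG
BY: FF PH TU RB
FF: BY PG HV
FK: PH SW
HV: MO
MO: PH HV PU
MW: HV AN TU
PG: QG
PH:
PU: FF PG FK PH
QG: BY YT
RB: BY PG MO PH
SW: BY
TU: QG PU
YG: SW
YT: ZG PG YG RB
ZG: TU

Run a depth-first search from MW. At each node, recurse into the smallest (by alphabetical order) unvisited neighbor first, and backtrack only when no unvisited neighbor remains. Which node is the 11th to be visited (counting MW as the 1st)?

Visit MW
MW → AN
AN → FK
FK → PH
FK → SW
SW → BY
BY → FF
FF → HV
HV → MO
MO → PU
PU → PG
PG → QG
QG → YT
YT → RB
YT → YG
YT → ZG
ZG → TU

Visit order: MW, AN, FK, PH, SW, BY, FF, HV, MO, PU, PG, QG, YT, RB, YG, ZG, TU

PG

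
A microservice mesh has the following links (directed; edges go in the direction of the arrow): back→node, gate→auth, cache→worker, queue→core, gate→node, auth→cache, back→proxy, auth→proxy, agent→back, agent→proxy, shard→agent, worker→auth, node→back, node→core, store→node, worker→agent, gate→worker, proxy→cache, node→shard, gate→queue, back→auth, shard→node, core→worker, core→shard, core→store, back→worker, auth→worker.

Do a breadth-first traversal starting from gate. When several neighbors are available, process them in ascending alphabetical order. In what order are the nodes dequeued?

Visit gate; enqueue auth, node, queue, worker → queue [auth, node, queue, worker]
Visit auth; enqueue cache, proxy → queue [node, queue, worker, cache, proxy]
Visit node; enqueue back, core, shard → queue [queue, worker, cache, proxy, back, core, shard]
Visit queue → queue [worker, cache, proxy, back, core, shard]
Visit worker; enqueue agent → queue [cache, proxy, back, core, shard, agent]
Visit cache → queue [proxy, back, core, shard, agent]
Visit proxy → queue [back, core, shard, agent]
Visit back → queue [core, shard, agent]
Visit core; enqueue store → queue [shard, agent, store]
Visit shard → queue [agent, store]
Visit agent → queue [store]
Visit store → queue []

gate auth node queue worker cache proxy back core shard agent store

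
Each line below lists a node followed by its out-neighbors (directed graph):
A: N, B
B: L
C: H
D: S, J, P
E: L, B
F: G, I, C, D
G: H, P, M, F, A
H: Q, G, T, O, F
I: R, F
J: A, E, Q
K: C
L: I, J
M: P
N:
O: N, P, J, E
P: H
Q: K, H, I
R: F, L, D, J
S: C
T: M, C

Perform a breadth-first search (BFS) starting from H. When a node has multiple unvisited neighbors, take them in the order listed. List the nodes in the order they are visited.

H Q G T O F K I P M A C N J E D R B L S

Visit H; enqueue Q, G, T, O, F → queue [Q, G, T, O, F]
Visit Q; enqueue K, I → queue [G, T, O, F, K, I]
Visit G; enqueue P, M, A → queue [T, O, F, K, I, P, M, A]
Visit T; enqueue C → queue [O, F, K, I, P, M, A, C]
Visit O; enqueue N, J, E → queue [F, K, I, P, M, A, C, N, J, E]
Visit F; enqueue D → queue [K, I, P, M, A, C, N, J, E, D]
Visit K → queue [I, P, M, A, C, N, J, E, D]
Visit I; enqueue R → queue [P, M, A, C, N, J, E, D, R]
Visit P → queue [M, A, C, N, J, E, D, R]
Visit M → queue [A, C, N, J, E, D, R]
Visit A; enqueue B → queue [C, N, J, E, D, R, B]
Visit C → queue [N, J, E, D, R, B]
Visit N → queue [J, E, D, R, B]
Visit J → queue [E, D, R, B]
Visit E; enqueue L → queue [D, R, B, L]
Visit D; enqueue S → queue [R, B, L, S]
Visit R → queue [B, L, S]
Visit B → queue [L, S]
Visit L → queue [S]
Visit S → queue []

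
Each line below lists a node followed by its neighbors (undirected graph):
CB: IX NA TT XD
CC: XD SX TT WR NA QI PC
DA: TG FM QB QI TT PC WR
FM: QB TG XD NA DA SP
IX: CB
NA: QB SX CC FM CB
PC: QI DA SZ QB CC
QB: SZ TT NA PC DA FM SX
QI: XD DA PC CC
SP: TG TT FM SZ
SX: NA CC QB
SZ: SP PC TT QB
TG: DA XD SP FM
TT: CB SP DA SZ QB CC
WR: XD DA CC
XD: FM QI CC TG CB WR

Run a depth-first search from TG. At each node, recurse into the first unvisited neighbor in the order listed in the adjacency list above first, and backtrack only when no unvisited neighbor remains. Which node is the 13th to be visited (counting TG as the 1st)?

Visit TG
TG → DA
DA → FM
FM → QB
QB → SZ
SZ → SP
SP → TT
TT → CB
CB → IX
CB → NA
NA → SX
SX → CC
CC → XD
XD → QI
QI → PC
XD → WR

Visit order: TG, DA, FM, QB, SZ, SP, TT, CB, IX, NA, SX, CC, XD, QI, PC, WR

XD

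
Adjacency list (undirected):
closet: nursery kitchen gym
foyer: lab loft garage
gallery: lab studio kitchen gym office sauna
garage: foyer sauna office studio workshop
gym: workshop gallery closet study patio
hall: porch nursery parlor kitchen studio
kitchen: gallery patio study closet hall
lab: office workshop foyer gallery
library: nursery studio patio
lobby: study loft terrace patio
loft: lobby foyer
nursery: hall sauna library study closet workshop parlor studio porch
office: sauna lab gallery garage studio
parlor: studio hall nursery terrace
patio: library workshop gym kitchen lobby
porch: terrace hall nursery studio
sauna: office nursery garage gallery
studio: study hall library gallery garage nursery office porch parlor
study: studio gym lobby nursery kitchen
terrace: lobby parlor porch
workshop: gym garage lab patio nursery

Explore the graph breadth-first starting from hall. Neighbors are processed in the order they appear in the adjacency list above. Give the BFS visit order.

hall, porch, nursery, parlor, kitchen, studio, terrace, sauna, library, study, closet, workshop, gallery, patio, garage, office, lobby, gym, lab, foyer, loft

Visit hall; enqueue porch, nursery, parlor, kitchen, studio → queue [porch, nursery, parlor, kitchen, studio]
Visit porch; enqueue terrace → queue [nursery, parlor, kitchen, studio, terrace]
Visit nursery; enqueue sauna, library, study, closet, workshop → queue [parlor, kitchen, studio, terrace, sauna, library, study, closet, workshop]
Visit parlor → queue [kitchen, studio, terrace, sauna, library, study, closet, workshop]
Visit kitchen; enqueue gallery, patio → queue [studio, terrace, sauna, library, study, closet, workshop, gallery, patio]
Visit studio; enqueue garage, office → queue [terrace, sauna, library, study, closet, workshop, gallery, patio, garage, office]
Visit terrace; enqueue lobby → queue [sauna, library, study, closet, workshop, gallery, patio, garage, office, lobby]
Visit sauna → queue [library, study, closet, workshop, gallery, patio, garage, office, lobby]
Visit library → queue [study, closet, workshop, gallery, patio, garage, office, lobby]
Visit study; enqueue gym → queue [closet, workshop, gallery, patio, garage, office, lobby, gym]
Visit closet → queue [workshop, gallery, patio, garage, office, lobby, gym]
Visit workshop; enqueue lab → queue [gallery, patio, garage, office, lobby, gym, lab]
Visit gallery → queue [patio, garage, office, lobby, gym, lab]
Visit patio → queue [garage, office, lobby, gym, lab]
Visit garage; enqueue foyer → queue [office, lobby, gym, lab, foyer]
Visit office → queue [lobby, gym, lab, foyer]
Visit lobby; enqueue loft → queue [gym, lab, foyer, loft]
Visit gym → queue [lab, foyer, loft]
Visit lab → queue [foyer, loft]
Visit foyer → queue [loft]
Visit loft → queue []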